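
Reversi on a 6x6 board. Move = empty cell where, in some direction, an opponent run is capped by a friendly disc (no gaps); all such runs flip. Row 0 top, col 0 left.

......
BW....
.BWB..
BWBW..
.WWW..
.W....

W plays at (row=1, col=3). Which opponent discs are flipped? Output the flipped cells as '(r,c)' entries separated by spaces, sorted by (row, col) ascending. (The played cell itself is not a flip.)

Answer: (2,3)

Derivation:
Dir NW: first cell '.' (not opp) -> no flip
Dir N: first cell '.' (not opp) -> no flip
Dir NE: first cell '.' (not opp) -> no flip
Dir W: first cell '.' (not opp) -> no flip
Dir E: first cell '.' (not opp) -> no flip
Dir SW: first cell 'W' (not opp) -> no flip
Dir S: opp run (2,3) capped by W -> flip
Dir SE: first cell '.' (not opp) -> no flip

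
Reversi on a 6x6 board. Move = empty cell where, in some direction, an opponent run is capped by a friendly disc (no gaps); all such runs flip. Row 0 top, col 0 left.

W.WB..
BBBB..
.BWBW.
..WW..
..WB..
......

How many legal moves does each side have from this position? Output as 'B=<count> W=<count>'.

Answer: B=7 W=6

Derivation:
-- B to move --
(0,1): flips 1 -> legal
(1,4): no bracket -> illegal
(1,5): no bracket -> illegal
(2,5): flips 1 -> legal
(3,1): flips 1 -> legal
(3,4): no bracket -> illegal
(3,5): flips 1 -> legal
(4,1): flips 2 -> legal
(4,4): flips 2 -> legal
(5,1): no bracket -> illegal
(5,2): flips 3 -> legal
(5,3): no bracket -> illegal
B mobility = 7
-- W to move --
(0,1): no bracket -> illegal
(0,4): flips 2 -> legal
(1,4): flips 1 -> legal
(2,0): flips 3 -> legal
(3,0): no bracket -> illegal
(3,1): no bracket -> illegal
(3,4): no bracket -> illegal
(4,4): flips 1 -> legal
(5,2): no bracket -> illegal
(5,3): flips 1 -> legal
(5,4): flips 1 -> legal
W mobility = 6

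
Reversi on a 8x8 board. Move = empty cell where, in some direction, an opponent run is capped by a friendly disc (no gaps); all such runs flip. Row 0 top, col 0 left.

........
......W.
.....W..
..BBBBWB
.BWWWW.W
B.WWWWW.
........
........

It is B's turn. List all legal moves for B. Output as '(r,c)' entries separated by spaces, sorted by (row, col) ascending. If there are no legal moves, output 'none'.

(0,5): no bracket -> illegal
(0,6): no bracket -> illegal
(0,7): flips 2 -> legal
(1,4): no bracket -> illegal
(1,5): flips 1 -> legal
(1,7): no bracket -> illegal
(2,4): no bracket -> illegal
(2,6): no bracket -> illegal
(2,7): no bracket -> illegal
(3,1): no bracket -> illegal
(4,6): flips 4 -> legal
(5,1): flips 1 -> legal
(5,7): flips 1 -> legal
(6,1): flips 2 -> legal
(6,2): flips 4 -> legal
(6,3): flips 3 -> legal
(6,4): flips 2 -> legal
(6,5): flips 4 -> legal
(6,6): flips 2 -> legal
(6,7): flips 2 -> legal

Answer: (0,7) (1,5) (4,6) (5,1) (5,7) (6,1) (6,2) (6,3) (6,4) (6,5) (6,6) (6,7)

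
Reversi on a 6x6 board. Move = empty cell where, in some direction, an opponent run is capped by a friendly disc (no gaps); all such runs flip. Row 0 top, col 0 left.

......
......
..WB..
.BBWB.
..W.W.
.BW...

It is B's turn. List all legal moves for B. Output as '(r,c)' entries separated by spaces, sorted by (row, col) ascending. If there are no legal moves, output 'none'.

(1,1): no bracket -> illegal
(1,2): flips 1 -> legal
(1,3): flips 1 -> legal
(2,1): flips 1 -> legal
(2,4): flips 2 -> legal
(3,5): no bracket -> illegal
(4,1): no bracket -> illegal
(4,3): flips 1 -> legal
(4,5): no bracket -> illegal
(5,3): flips 2 -> legal
(5,4): flips 1 -> legal
(5,5): no bracket -> illegal

Answer: (1,2) (1,3) (2,1) (2,4) (4,3) (5,3) (5,4)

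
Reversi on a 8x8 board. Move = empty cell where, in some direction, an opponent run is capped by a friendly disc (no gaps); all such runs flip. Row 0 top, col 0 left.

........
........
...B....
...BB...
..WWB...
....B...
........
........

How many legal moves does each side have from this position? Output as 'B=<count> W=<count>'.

Answer: B=5 W=5

Derivation:
-- B to move --
(3,1): no bracket -> illegal
(3,2): flips 1 -> legal
(4,1): flips 2 -> legal
(5,1): flips 1 -> legal
(5,2): flips 1 -> legal
(5,3): flips 1 -> legal
B mobility = 5
-- W to move --
(1,2): no bracket -> illegal
(1,3): flips 2 -> legal
(1,4): no bracket -> illegal
(2,2): no bracket -> illegal
(2,4): flips 1 -> legal
(2,5): flips 1 -> legal
(3,2): no bracket -> illegal
(3,5): no bracket -> illegal
(4,5): flips 1 -> legal
(5,3): no bracket -> illegal
(5,5): no bracket -> illegal
(6,3): no bracket -> illegal
(6,4): no bracket -> illegal
(6,5): flips 1 -> legal
W mobility = 5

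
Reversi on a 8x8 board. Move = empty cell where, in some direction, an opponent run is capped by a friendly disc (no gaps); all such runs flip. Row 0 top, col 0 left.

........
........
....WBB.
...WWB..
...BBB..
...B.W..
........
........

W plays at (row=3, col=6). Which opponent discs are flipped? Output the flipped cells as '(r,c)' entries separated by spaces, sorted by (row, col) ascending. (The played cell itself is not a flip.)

Answer: (3,5)

Derivation:
Dir NW: opp run (2,5), next='.' -> no flip
Dir N: opp run (2,6), next='.' -> no flip
Dir NE: first cell '.' (not opp) -> no flip
Dir W: opp run (3,5) capped by W -> flip
Dir E: first cell '.' (not opp) -> no flip
Dir SW: opp run (4,5), next='.' -> no flip
Dir S: first cell '.' (not opp) -> no flip
Dir SE: first cell '.' (not opp) -> no flip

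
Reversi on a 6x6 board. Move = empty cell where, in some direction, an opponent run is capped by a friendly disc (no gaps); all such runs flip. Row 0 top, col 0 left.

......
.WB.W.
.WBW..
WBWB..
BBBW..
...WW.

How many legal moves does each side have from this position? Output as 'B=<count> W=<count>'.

Answer: B=9 W=10

Derivation:
-- B to move --
(0,0): flips 1 -> legal
(0,1): flips 2 -> legal
(0,2): no bracket -> illegal
(0,3): no bracket -> illegal
(0,4): no bracket -> illegal
(0,5): flips 3 -> legal
(1,0): flips 1 -> legal
(1,3): flips 1 -> legal
(1,5): no bracket -> illegal
(2,0): flips 2 -> legal
(2,4): flips 1 -> legal
(2,5): no bracket -> illegal
(3,4): flips 1 -> legal
(4,4): flips 1 -> legal
(4,5): no bracket -> illegal
(5,2): no bracket -> illegal
(5,5): no bracket -> illegal
B mobility = 9
-- W to move --
(0,1): flips 1 -> legal
(0,2): flips 2 -> legal
(0,3): flips 1 -> legal
(1,3): flips 1 -> legal
(2,0): flips 2 -> legal
(2,4): no bracket -> illegal
(3,4): flips 1 -> legal
(4,4): flips 2 -> legal
(5,0): flips 2 -> legal
(5,1): flips 2 -> legal
(5,2): flips 2 -> legal
W mobility = 10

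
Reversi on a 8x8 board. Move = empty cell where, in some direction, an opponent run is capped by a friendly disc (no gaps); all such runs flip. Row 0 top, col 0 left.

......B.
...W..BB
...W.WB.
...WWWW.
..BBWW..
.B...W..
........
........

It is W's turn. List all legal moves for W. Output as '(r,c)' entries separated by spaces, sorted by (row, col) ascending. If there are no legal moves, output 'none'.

(0,5): no bracket -> illegal
(0,7): flips 1 -> legal
(1,5): no bracket -> illegal
(2,7): flips 1 -> legal
(3,1): no bracket -> illegal
(3,2): no bracket -> illegal
(3,7): no bracket -> illegal
(4,0): no bracket -> illegal
(4,1): flips 2 -> legal
(5,0): no bracket -> illegal
(5,2): flips 1 -> legal
(5,3): flips 1 -> legal
(5,4): no bracket -> illegal
(6,0): flips 2 -> legal
(6,1): no bracket -> illegal
(6,2): no bracket -> illegal

Answer: (0,7) (2,7) (4,1) (5,2) (5,3) (6,0)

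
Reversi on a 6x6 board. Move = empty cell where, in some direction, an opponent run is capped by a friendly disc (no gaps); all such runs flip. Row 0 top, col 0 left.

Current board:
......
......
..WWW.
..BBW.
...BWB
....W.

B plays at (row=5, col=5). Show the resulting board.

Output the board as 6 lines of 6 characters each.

Answer: ......
......
..WWW.
..BBW.
...BBB
....WB

Derivation:
Place B at (5,5); scan 8 dirs for brackets.
Dir NW: opp run (4,4) capped by B -> flip
Dir N: first cell 'B' (not opp) -> no flip
Dir NE: edge -> no flip
Dir W: opp run (5,4), next='.' -> no flip
Dir E: edge -> no flip
Dir SW: edge -> no flip
Dir S: edge -> no flip
Dir SE: edge -> no flip
All flips: (4,4)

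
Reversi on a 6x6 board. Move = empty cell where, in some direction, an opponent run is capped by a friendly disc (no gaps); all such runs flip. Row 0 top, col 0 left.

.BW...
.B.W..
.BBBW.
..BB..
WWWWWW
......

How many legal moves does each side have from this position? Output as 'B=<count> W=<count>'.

Answer: B=10 W=6

Derivation:
-- B to move --
(0,3): flips 2 -> legal
(0,4): flips 1 -> legal
(1,2): no bracket -> illegal
(1,4): no bracket -> illegal
(1,5): flips 1 -> legal
(2,5): flips 1 -> legal
(3,0): no bracket -> illegal
(3,1): no bracket -> illegal
(3,4): no bracket -> illegal
(3,5): no bracket -> illegal
(5,0): flips 1 -> legal
(5,1): flips 1 -> legal
(5,2): flips 1 -> legal
(5,3): flips 1 -> legal
(5,4): flips 1 -> legal
(5,5): flips 1 -> legal
B mobility = 10
-- W to move --
(0,0): flips 4 -> legal
(1,0): flips 2 -> legal
(1,2): flips 2 -> legal
(1,4): flips 2 -> legal
(2,0): flips 4 -> legal
(3,0): no bracket -> illegal
(3,1): flips 1 -> legal
(3,4): no bracket -> illegal
W mobility = 6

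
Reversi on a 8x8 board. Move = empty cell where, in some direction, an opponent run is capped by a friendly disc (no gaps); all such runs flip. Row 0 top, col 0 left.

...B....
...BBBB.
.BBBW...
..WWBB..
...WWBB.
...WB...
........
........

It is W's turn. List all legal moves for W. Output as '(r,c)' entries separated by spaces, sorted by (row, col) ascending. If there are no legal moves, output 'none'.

Answer: (0,2) (0,4) (0,5) (0,6) (1,0) (1,1) (1,2) (2,0) (2,5) (2,6) (3,6) (4,7) (5,5) (5,7) (6,4) (6,5)

Derivation:
(0,2): flips 1 -> legal
(0,4): flips 1 -> legal
(0,5): flips 2 -> legal
(0,6): flips 1 -> legal
(0,7): no bracket -> illegal
(1,0): flips 1 -> legal
(1,1): flips 1 -> legal
(1,2): flips 1 -> legal
(1,7): no bracket -> illegal
(2,0): flips 3 -> legal
(2,5): flips 1 -> legal
(2,6): flips 1 -> legal
(2,7): no bracket -> illegal
(3,0): no bracket -> illegal
(3,1): no bracket -> illegal
(3,6): flips 2 -> legal
(3,7): no bracket -> illegal
(4,7): flips 2 -> legal
(5,5): flips 1 -> legal
(5,6): no bracket -> illegal
(5,7): flips 2 -> legal
(6,3): no bracket -> illegal
(6,4): flips 1 -> legal
(6,5): flips 1 -> legal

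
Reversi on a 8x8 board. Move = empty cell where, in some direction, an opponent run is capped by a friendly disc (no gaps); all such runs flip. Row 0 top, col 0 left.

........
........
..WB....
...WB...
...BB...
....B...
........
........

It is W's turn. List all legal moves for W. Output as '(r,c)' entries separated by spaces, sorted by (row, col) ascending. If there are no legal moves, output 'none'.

Answer: (1,3) (2,4) (3,5) (5,3) (5,5)

Derivation:
(1,2): no bracket -> illegal
(1,3): flips 1 -> legal
(1,4): no bracket -> illegal
(2,4): flips 1 -> legal
(2,5): no bracket -> illegal
(3,2): no bracket -> illegal
(3,5): flips 1 -> legal
(4,2): no bracket -> illegal
(4,5): no bracket -> illegal
(5,2): no bracket -> illegal
(5,3): flips 1 -> legal
(5,5): flips 1 -> legal
(6,3): no bracket -> illegal
(6,4): no bracket -> illegal
(6,5): no bracket -> illegal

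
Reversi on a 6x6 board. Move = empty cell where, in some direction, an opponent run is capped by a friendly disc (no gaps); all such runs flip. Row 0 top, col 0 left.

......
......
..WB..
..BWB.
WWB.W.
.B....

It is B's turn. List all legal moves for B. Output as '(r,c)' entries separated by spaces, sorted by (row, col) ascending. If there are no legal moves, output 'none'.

Answer: (1,2) (2,1) (2,4) (3,1) (4,3) (5,0) (5,4)

Derivation:
(1,1): no bracket -> illegal
(1,2): flips 1 -> legal
(1,3): no bracket -> illegal
(2,1): flips 1 -> legal
(2,4): flips 1 -> legal
(3,0): no bracket -> illegal
(3,1): flips 1 -> legal
(3,5): no bracket -> illegal
(4,3): flips 1 -> legal
(4,5): no bracket -> illegal
(5,0): flips 1 -> legal
(5,2): no bracket -> illegal
(5,3): no bracket -> illegal
(5,4): flips 1 -> legal
(5,5): no bracket -> illegal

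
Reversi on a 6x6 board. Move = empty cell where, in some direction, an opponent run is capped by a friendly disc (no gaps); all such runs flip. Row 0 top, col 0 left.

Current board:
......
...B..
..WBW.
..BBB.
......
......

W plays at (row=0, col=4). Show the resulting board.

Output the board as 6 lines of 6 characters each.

Place W at (0,4); scan 8 dirs for brackets.
Dir NW: edge -> no flip
Dir N: edge -> no flip
Dir NE: edge -> no flip
Dir W: first cell '.' (not opp) -> no flip
Dir E: first cell '.' (not opp) -> no flip
Dir SW: opp run (1,3) capped by W -> flip
Dir S: first cell '.' (not opp) -> no flip
Dir SE: first cell '.' (not opp) -> no flip
All flips: (1,3)

Answer: ....W.
...W..
..WBW.
..BBB.
......
......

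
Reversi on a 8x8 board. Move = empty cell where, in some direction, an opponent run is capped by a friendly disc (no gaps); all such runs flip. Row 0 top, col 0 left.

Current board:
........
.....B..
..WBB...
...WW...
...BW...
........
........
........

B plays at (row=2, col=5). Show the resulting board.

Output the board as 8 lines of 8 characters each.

Answer: ........
.....B..
..WBBB..
...WB...
...BW...
........
........
........

Derivation:
Place B at (2,5); scan 8 dirs for brackets.
Dir NW: first cell '.' (not opp) -> no flip
Dir N: first cell 'B' (not opp) -> no flip
Dir NE: first cell '.' (not opp) -> no flip
Dir W: first cell 'B' (not opp) -> no flip
Dir E: first cell '.' (not opp) -> no flip
Dir SW: opp run (3,4) capped by B -> flip
Dir S: first cell '.' (not opp) -> no flip
Dir SE: first cell '.' (not opp) -> no flip
All flips: (3,4)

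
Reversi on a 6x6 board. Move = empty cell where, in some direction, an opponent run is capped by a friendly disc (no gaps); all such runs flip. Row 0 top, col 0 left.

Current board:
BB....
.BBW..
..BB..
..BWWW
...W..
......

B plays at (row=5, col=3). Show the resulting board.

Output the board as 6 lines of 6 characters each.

Answer: BB....
.BBW..
..BB..
..BBWW
...B..
...B..

Derivation:
Place B at (5,3); scan 8 dirs for brackets.
Dir NW: first cell '.' (not opp) -> no flip
Dir N: opp run (4,3) (3,3) capped by B -> flip
Dir NE: first cell '.' (not opp) -> no flip
Dir W: first cell '.' (not opp) -> no flip
Dir E: first cell '.' (not opp) -> no flip
Dir SW: edge -> no flip
Dir S: edge -> no flip
Dir SE: edge -> no flip
All flips: (3,3) (4,3)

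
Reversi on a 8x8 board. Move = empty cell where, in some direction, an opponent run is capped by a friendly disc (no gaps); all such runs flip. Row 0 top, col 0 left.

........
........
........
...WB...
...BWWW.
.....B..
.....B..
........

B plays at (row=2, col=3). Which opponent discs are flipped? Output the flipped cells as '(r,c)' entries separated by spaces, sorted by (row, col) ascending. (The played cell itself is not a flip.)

Answer: (3,3)

Derivation:
Dir NW: first cell '.' (not opp) -> no flip
Dir N: first cell '.' (not opp) -> no flip
Dir NE: first cell '.' (not opp) -> no flip
Dir W: first cell '.' (not opp) -> no flip
Dir E: first cell '.' (not opp) -> no flip
Dir SW: first cell '.' (not opp) -> no flip
Dir S: opp run (3,3) capped by B -> flip
Dir SE: first cell 'B' (not opp) -> no flip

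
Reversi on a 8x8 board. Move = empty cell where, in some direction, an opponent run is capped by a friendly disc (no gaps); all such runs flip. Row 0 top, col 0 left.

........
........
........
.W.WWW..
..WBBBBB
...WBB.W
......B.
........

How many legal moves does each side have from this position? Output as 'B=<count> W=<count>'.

Answer: B=10 W=7

Derivation:
-- B to move --
(2,0): no bracket -> illegal
(2,1): no bracket -> illegal
(2,2): flips 1 -> legal
(2,3): flips 2 -> legal
(2,4): flips 2 -> legal
(2,5): flips 2 -> legal
(2,6): flips 1 -> legal
(3,0): no bracket -> illegal
(3,2): no bracket -> illegal
(3,6): no bracket -> illegal
(4,0): no bracket -> illegal
(4,1): flips 1 -> legal
(5,1): no bracket -> illegal
(5,2): flips 1 -> legal
(5,6): no bracket -> illegal
(6,2): flips 1 -> legal
(6,3): flips 1 -> legal
(6,4): no bracket -> illegal
(6,7): flips 1 -> legal
B mobility = 10
-- W to move --
(3,2): no bracket -> illegal
(3,6): no bracket -> illegal
(3,7): flips 1 -> legal
(5,2): flips 1 -> legal
(5,6): flips 3 -> legal
(6,3): no bracket -> illegal
(6,4): flips 2 -> legal
(6,5): flips 2 -> legal
(6,7): no bracket -> illegal
(7,5): flips 1 -> legal
(7,6): no bracket -> illegal
(7,7): flips 3 -> legal
W mobility = 7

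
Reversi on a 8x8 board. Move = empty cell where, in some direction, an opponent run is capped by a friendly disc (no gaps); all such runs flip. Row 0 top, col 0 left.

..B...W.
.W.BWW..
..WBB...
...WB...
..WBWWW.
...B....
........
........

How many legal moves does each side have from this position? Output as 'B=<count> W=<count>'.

Answer: B=13 W=9

Derivation:
-- B to move --
(0,0): no bracket -> illegal
(0,1): no bracket -> illegal
(0,3): no bracket -> illegal
(0,4): flips 1 -> legal
(0,5): flips 1 -> legal
(0,7): no bracket -> illegal
(1,0): no bracket -> illegal
(1,2): no bracket -> illegal
(1,6): flips 2 -> legal
(1,7): no bracket -> illegal
(2,0): flips 1 -> legal
(2,1): flips 1 -> legal
(2,5): no bracket -> illegal
(2,6): no bracket -> illegal
(3,1): flips 2 -> legal
(3,2): flips 1 -> legal
(3,5): flips 1 -> legal
(3,6): no bracket -> illegal
(3,7): no bracket -> illegal
(4,1): flips 1 -> legal
(4,7): flips 3 -> legal
(5,1): flips 2 -> legal
(5,2): no bracket -> illegal
(5,4): flips 1 -> legal
(5,5): no bracket -> illegal
(5,6): flips 1 -> legal
(5,7): no bracket -> illegal
B mobility = 13
-- W to move --
(0,1): no bracket -> illegal
(0,3): flips 2 -> legal
(0,4): flips 1 -> legal
(1,2): flips 3 -> legal
(2,5): flips 2 -> legal
(3,2): flips 1 -> legal
(3,5): flips 1 -> legal
(5,2): no bracket -> illegal
(5,4): no bracket -> illegal
(6,2): flips 1 -> legal
(6,3): flips 2 -> legal
(6,4): flips 1 -> legal
W mobility = 9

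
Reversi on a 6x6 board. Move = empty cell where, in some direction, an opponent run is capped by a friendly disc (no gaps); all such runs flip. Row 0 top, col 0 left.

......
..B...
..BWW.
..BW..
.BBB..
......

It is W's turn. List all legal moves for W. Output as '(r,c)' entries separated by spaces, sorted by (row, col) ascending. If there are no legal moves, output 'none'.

(0,1): flips 1 -> legal
(0,2): no bracket -> illegal
(0,3): no bracket -> illegal
(1,1): flips 1 -> legal
(1,3): no bracket -> illegal
(2,1): flips 1 -> legal
(3,0): no bracket -> illegal
(3,1): flips 1 -> legal
(3,4): no bracket -> illegal
(4,0): no bracket -> illegal
(4,4): no bracket -> illegal
(5,0): flips 2 -> legal
(5,1): flips 1 -> legal
(5,2): no bracket -> illegal
(5,3): flips 1 -> legal
(5,4): no bracket -> illegal

Answer: (0,1) (1,1) (2,1) (3,1) (5,0) (5,1) (5,3)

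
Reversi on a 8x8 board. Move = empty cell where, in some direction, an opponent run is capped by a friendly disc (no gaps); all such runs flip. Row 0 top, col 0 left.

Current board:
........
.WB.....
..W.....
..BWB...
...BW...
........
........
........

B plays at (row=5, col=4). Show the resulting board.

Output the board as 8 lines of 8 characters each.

Place B at (5,4); scan 8 dirs for brackets.
Dir NW: first cell 'B' (not opp) -> no flip
Dir N: opp run (4,4) capped by B -> flip
Dir NE: first cell '.' (not opp) -> no flip
Dir W: first cell '.' (not opp) -> no flip
Dir E: first cell '.' (not opp) -> no flip
Dir SW: first cell '.' (not opp) -> no flip
Dir S: first cell '.' (not opp) -> no flip
Dir SE: first cell '.' (not opp) -> no flip
All flips: (4,4)

Answer: ........
.WB.....
..W.....
..BWB...
...BB...
....B...
........
........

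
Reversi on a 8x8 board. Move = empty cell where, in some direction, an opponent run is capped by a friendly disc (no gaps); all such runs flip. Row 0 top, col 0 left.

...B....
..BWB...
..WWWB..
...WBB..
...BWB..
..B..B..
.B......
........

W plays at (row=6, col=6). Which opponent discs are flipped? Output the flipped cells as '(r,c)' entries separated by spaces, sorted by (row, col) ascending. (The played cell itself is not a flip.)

Answer: (5,5)

Derivation:
Dir NW: opp run (5,5) capped by W -> flip
Dir N: first cell '.' (not opp) -> no flip
Dir NE: first cell '.' (not opp) -> no flip
Dir W: first cell '.' (not opp) -> no flip
Dir E: first cell '.' (not opp) -> no flip
Dir SW: first cell '.' (not opp) -> no flip
Dir S: first cell '.' (not opp) -> no flip
Dir SE: first cell '.' (not opp) -> no flip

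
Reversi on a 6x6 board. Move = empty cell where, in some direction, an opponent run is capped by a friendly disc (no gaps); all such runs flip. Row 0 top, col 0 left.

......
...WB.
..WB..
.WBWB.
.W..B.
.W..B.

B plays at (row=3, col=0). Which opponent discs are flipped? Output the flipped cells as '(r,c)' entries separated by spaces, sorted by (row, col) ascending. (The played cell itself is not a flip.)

Dir NW: edge -> no flip
Dir N: first cell '.' (not opp) -> no flip
Dir NE: first cell '.' (not opp) -> no flip
Dir W: edge -> no flip
Dir E: opp run (3,1) capped by B -> flip
Dir SW: edge -> no flip
Dir S: first cell '.' (not opp) -> no flip
Dir SE: opp run (4,1), next='.' -> no flip

Answer: (3,1)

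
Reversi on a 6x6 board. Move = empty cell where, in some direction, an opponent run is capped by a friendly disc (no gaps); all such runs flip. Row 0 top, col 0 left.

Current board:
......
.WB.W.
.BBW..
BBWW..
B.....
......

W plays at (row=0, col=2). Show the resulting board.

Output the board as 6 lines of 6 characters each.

Place W at (0,2); scan 8 dirs for brackets.
Dir NW: edge -> no flip
Dir N: edge -> no flip
Dir NE: edge -> no flip
Dir W: first cell '.' (not opp) -> no flip
Dir E: first cell '.' (not opp) -> no flip
Dir SW: first cell 'W' (not opp) -> no flip
Dir S: opp run (1,2) (2,2) capped by W -> flip
Dir SE: first cell '.' (not opp) -> no flip
All flips: (1,2) (2,2)

Answer: ..W...
.WW.W.
.BWW..
BBWW..
B.....
......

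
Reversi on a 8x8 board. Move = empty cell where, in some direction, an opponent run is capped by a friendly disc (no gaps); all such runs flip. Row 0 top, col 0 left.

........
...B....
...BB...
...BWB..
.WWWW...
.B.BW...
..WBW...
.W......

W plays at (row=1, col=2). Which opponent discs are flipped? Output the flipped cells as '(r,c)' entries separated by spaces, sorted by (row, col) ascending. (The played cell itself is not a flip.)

Answer: (2,3)

Derivation:
Dir NW: first cell '.' (not opp) -> no flip
Dir N: first cell '.' (not opp) -> no flip
Dir NE: first cell '.' (not opp) -> no flip
Dir W: first cell '.' (not opp) -> no flip
Dir E: opp run (1,3), next='.' -> no flip
Dir SW: first cell '.' (not opp) -> no flip
Dir S: first cell '.' (not opp) -> no flip
Dir SE: opp run (2,3) capped by W -> flip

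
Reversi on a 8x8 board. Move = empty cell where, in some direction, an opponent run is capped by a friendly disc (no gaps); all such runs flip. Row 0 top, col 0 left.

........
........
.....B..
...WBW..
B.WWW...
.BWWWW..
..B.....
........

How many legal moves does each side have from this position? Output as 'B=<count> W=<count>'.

-- B to move --
(2,2): no bracket -> illegal
(2,3): no bracket -> illegal
(2,4): flips 2 -> legal
(2,6): flips 3 -> legal
(3,1): no bracket -> illegal
(3,2): flips 3 -> legal
(3,6): flips 1 -> legal
(4,1): no bracket -> illegal
(4,5): flips 1 -> legal
(4,6): no bracket -> illegal
(5,6): flips 4 -> legal
(6,1): flips 2 -> legal
(6,3): no bracket -> illegal
(6,4): flips 2 -> legal
(6,5): no bracket -> illegal
(6,6): no bracket -> illegal
B mobility = 8
-- W to move --
(1,4): no bracket -> illegal
(1,5): flips 1 -> legal
(1,6): flips 2 -> legal
(2,3): no bracket -> illegal
(2,4): flips 1 -> legal
(2,6): no bracket -> illegal
(3,0): no bracket -> illegal
(3,1): no bracket -> illegal
(3,6): no bracket -> illegal
(4,1): no bracket -> illegal
(4,5): no bracket -> illegal
(5,0): flips 1 -> legal
(6,0): flips 1 -> legal
(6,1): no bracket -> illegal
(6,3): no bracket -> illegal
(7,1): flips 1 -> legal
(7,2): flips 1 -> legal
(7,3): no bracket -> illegal
W mobility = 7

Answer: B=8 W=7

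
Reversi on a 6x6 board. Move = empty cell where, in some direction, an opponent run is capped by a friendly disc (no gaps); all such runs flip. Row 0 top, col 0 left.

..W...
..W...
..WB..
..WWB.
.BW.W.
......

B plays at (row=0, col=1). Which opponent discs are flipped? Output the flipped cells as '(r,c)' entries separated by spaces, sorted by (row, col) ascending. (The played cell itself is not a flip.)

Dir NW: edge -> no flip
Dir N: edge -> no flip
Dir NE: edge -> no flip
Dir W: first cell '.' (not opp) -> no flip
Dir E: opp run (0,2), next='.' -> no flip
Dir SW: first cell '.' (not opp) -> no flip
Dir S: first cell '.' (not opp) -> no flip
Dir SE: opp run (1,2) capped by B -> flip

Answer: (1,2)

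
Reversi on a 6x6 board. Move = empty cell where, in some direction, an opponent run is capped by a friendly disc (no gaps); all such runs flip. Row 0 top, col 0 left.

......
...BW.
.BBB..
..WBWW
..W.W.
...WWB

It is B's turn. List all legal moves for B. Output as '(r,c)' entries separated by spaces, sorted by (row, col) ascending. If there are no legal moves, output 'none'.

(0,3): no bracket -> illegal
(0,4): no bracket -> illegal
(0,5): flips 1 -> legal
(1,5): flips 1 -> legal
(2,4): no bracket -> illegal
(2,5): no bracket -> illegal
(3,1): flips 1 -> legal
(4,1): flips 1 -> legal
(4,3): flips 1 -> legal
(4,5): flips 1 -> legal
(5,1): flips 1 -> legal
(5,2): flips 4 -> legal

Answer: (0,5) (1,5) (3,1) (4,1) (4,3) (4,5) (5,1) (5,2)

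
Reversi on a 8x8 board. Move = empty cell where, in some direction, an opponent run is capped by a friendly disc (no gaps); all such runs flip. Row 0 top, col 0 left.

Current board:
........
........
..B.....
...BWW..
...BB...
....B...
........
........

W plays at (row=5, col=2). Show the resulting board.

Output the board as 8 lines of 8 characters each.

Place W at (5,2); scan 8 dirs for brackets.
Dir NW: first cell '.' (not opp) -> no flip
Dir N: first cell '.' (not opp) -> no flip
Dir NE: opp run (4,3) capped by W -> flip
Dir W: first cell '.' (not opp) -> no flip
Dir E: first cell '.' (not opp) -> no flip
Dir SW: first cell '.' (not opp) -> no flip
Dir S: first cell '.' (not opp) -> no flip
Dir SE: first cell '.' (not opp) -> no flip
All flips: (4,3)

Answer: ........
........
..B.....
...BWW..
...WB...
..W.B...
........
........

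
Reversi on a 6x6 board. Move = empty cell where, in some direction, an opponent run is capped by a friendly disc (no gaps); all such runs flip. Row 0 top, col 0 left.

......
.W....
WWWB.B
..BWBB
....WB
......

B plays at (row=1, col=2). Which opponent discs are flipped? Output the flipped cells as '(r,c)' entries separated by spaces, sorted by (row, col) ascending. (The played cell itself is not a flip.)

Dir NW: first cell '.' (not opp) -> no flip
Dir N: first cell '.' (not opp) -> no flip
Dir NE: first cell '.' (not opp) -> no flip
Dir W: opp run (1,1), next='.' -> no flip
Dir E: first cell '.' (not opp) -> no flip
Dir SW: opp run (2,1), next='.' -> no flip
Dir S: opp run (2,2) capped by B -> flip
Dir SE: first cell 'B' (not opp) -> no flip

Answer: (2,2)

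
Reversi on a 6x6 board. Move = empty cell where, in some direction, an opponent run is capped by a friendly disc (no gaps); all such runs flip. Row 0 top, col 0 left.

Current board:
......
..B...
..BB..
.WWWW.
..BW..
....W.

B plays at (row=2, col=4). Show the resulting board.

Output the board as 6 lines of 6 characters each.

Answer: ......
..B...
..BBB.
.WWBW.
..BW..
....W.

Derivation:
Place B at (2,4); scan 8 dirs for brackets.
Dir NW: first cell '.' (not opp) -> no flip
Dir N: first cell '.' (not opp) -> no flip
Dir NE: first cell '.' (not opp) -> no flip
Dir W: first cell 'B' (not opp) -> no flip
Dir E: first cell '.' (not opp) -> no flip
Dir SW: opp run (3,3) capped by B -> flip
Dir S: opp run (3,4), next='.' -> no flip
Dir SE: first cell '.' (not opp) -> no flip
All flips: (3,3)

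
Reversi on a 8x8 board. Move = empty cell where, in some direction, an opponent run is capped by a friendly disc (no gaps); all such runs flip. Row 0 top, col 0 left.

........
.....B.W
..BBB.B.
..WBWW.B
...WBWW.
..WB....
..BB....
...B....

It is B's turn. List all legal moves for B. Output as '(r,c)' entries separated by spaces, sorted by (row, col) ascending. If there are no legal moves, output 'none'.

Answer: (3,1) (3,6) (4,1) (4,2) (4,7) (5,1) (5,5) (5,6) (5,7)

Derivation:
(0,6): no bracket -> illegal
(0,7): no bracket -> illegal
(1,6): no bracket -> illegal
(2,1): no bracket -> illegal
(2,5): no bracket -> illegal
(2,7): no bracket -> illegal
(3,1): flips 1 -> legal
(3,6): flips 2 -> legal
(4,1): flips 2 -> legal
(4,2): flips 3 -> legal
(4,7): flips 2 -> legal
(5,1): flips 1 -> legal
(5,4): no bracket -> illegal
(5,5): flips 1 -> legal
(5,6): flips 2 -> legal
(5,7): flips 2 -> legal
(6,1): no bracket -> illegal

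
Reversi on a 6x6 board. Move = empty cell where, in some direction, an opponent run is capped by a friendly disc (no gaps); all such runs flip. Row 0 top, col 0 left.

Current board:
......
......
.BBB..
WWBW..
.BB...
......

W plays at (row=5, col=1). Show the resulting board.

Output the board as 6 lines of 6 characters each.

Answer: ......
......
.BBB..
WWBW..
.WW...
.W....

Derivation:
Place W at (5,1); scan 8 dirs for brackets.
Dir NW: first cell '.' (not opp) -> no flip
Dir N: opp run (4,1) capped by W -> flip
Dir NE: opp run (4,2) capped by W -> flip
Dir W: first cell '.' (not opp) -> no flip
Dir E: first cell '.' (not opp) -> no flip
Dir SW: edge -> no flip
Dir S: edge -> no flip
Dir SE: edge -> no flip
All flips: (4,1) (4,2)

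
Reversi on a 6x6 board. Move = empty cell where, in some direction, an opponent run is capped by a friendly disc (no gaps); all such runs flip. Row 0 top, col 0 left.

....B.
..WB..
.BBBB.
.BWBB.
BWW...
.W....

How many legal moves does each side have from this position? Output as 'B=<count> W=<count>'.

-- B to move --
(0,1): flips 1 -> legal
(0,2): flips 1 -> legal
(0,3): flips 1 -> legal
(1,1): flips 1 -> legal
(3,0): no bracket -> illegal
(4,3): flips 3 -> legal
(5,0): flips 2 -> legal
(5,2): flips 2 -> legal
(5,3): flips 1 -> legal
B mobility = 8
-- W to move --
(0,2): no bracket -> illegal
(0,3): no bracket -> illegal
(0,5): no bracket -> illegal
(1,0): flips 1 -> legal
(1,1): flips 2 -> legal
(1,4): flips 2 -> legal
(1,5): flips 2 -> legal
(2,0): flips 1 -> legal
(2,5): no bracket -> illegal
(3,0): flips 2 -> legal
(3,5): flips 2 -> legal
(4,3): no bracket -> illegal
(4,4): no bracket -> illegal
(4,5): flips 2 -> legal
(5,0): no bracket -> illegal
W mobility = 8

Answer: B=8 W=8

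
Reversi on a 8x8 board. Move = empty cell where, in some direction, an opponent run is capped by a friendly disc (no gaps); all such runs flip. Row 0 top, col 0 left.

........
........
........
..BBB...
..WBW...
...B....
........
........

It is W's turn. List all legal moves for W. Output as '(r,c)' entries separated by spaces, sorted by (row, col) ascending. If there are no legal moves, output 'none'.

(2,1): no bracket -> illegal
(2,2): flips 2 -> legal
(2,3): no bracket -> illegal
(2,4): flips 2 -> legal
(2,5): no bracket -> illegal
(3,1): no bracket -> illegal
(3,5): no bracket -> illegal
(4,1): no bracket -> illegal
(4,5): no bracket -> illegal
(5,2): no bracket -> illegal
(5,4): no bracket -> illegal
(6,2): flips 1 -> legal
(6,3): no bracket -> illegal
(6,4): flips 1 -> legal

Answer: (2,2) (2,4) (6,2) (6,4)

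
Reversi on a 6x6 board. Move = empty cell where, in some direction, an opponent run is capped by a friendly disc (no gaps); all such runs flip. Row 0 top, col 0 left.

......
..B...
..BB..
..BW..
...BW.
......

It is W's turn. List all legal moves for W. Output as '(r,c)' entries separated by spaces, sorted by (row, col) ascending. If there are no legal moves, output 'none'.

(0,1): no bracket -> illegal
(0,2): no bracket -> illegal
(0,3): no bracket -> illegal
(1,1): flips 1 -> legal
(1,3): flips 1 -> legal
(1,4): no bracket -> illegal
(2,1): no bracket -> illegal
(2,4): no bracket -> illegal
(3,1): flips 1 -> legal
(3,4): no bracket -> illegal
(4,1): no bracket -> illegal
(4,2): flips 1 -> legal
(5,2): no bracket -> illegal
(5,3): flips 1 -> legal
(5,4): no bracket -> illegal

Answer: (1,1) (1,3) (3,1) (4,2) (5,3)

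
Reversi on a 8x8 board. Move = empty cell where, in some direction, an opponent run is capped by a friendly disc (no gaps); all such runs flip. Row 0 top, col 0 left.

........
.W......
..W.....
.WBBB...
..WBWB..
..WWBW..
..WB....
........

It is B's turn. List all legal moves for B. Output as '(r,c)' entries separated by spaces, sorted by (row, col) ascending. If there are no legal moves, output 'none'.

Answer: (0,0) (1,2) (3,0) (4,1) (5,1) (5,6) (6,1) (6,5) (6,6) (7,2)

Derivation:
(0,0): flips 2 -> legal
(0,1): no bracket -> illegal
(0,2): no bracket -> illegal
(1,0): no bracket -> illegal
(1,2): flips 1 -> legal
(1,3): no bracket -> illegal
(2,0): no bracket -> illegal
(2,1): no bracket -> illegal
(2,3): no bracket -> illegal
(3,0): flips 1 -> legal
(3,5): no bracket -> illegal
(4,0): no bracket -> illegal
(4,1): flips 2 -> legal
(4,6): no bracket -> illegal
(5,1): flips 3 -> legal
(5,6): flips 1 -> legal
(6,1): flips 2 -> legal
(6,4): no bracket -> illegal
(6,5): flips 1 -> legal
(6,6): flips 2 -> legal
(7,1): no bracket -> illegal
(7,2): flips 3 -> legal
(7,3): no bracket -> illegal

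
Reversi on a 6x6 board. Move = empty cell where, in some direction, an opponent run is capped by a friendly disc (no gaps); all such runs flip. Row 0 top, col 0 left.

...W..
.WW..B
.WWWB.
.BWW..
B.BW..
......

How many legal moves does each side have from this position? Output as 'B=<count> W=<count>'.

Answer: B=6 W=5

Derivation:
-- B to move --
(0,0): no bracket -> illegal
(0,1): flips 2 -> legal
(0,2): flips 3 -> legal
(0,4): no bracket -> illegal
(1,0): no bracket -> illegal
(1,3): flips 1 -> legal
(1,4): no bracket -> illegal
(2,0): flips 3 -> legal
(3,0): no bracket -> illegal
(3,4): flips 2 -> legal
(4,1): no bracket -> illegal
(4,4): flips 1 -> legal
(5,2): no bracket -> illegal
(5,3): no bracket -> illegal
(5,4): no bracket -> illegal
B mobility = 6
-- W to move --
(0,4): no bracket -> illegal
(0,5): no bracket -> illegal
(1,3): no bracket -> illegal
(1,4): no bracket -> illegal
(2,0): no bracket -> illegal
(2,5): flips 1 -> legal
(3,0): flips 1 -> legal
(3,4): no bracket -> illegal
(3,5): no bracket -> illegal
(4,1): flips 2 -> legal
(5,0): no bracket -> illegal
(5,1): flips 1 -> legal
(5,2): flips 1 -> legal
(5,3): no bracket -> illegal
W mobility = 5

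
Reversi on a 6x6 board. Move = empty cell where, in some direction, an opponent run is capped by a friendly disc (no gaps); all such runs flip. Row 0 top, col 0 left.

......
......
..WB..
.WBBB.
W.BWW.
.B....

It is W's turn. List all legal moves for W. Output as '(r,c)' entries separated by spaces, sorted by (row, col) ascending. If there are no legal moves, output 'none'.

(1,2): no bracket -> illegal
(1,3): flips 2 -> legal
(1,4): no bracket -> illegal
(2,1): flips 1 -> legal
(2,4): flips 2 -> legal
(2,5): flips 1 -> legal
(3,5): flips 3 -> legal
(4,1): flips 1 -> legal
(4,5): no bracket -> illegal
(5,0): no bracket -> illegal
(5,2): flips 2 -> legal
(5,3): flips 1 -> legal

Answer: (1,3) (2,1) (2,4) (2,5) (3,5) (4,1) (5,2) (5,3)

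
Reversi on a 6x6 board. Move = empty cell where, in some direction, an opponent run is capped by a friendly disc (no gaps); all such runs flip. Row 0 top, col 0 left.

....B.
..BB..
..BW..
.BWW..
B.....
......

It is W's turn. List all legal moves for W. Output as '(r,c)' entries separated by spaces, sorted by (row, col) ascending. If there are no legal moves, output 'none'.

Answer: (0,1) (0,2) (0,3) (1,1) (2,1) (3,0)

Derivation:
(0,1): flips 1 -> legal
(0,2): flips 2 -> legal
(0,3): flips 1 -> legal
(0,5): no bracket -> illegal
(1,1): flips 1 -> legal
(1,4): no bracket -> illegal
(1,5): no bracket -> illegal
(2,0): no bracket -> illegal
(2,1): flips 1 -> legal
(2,4): no bracket -> illegal
(3,0): flips 1 -> legal
(4,1): no bracket -> illegal
(4,2): no bracket -> illegal
(5,0): no bracket -> illegal
(5,1): no bracket -> illegal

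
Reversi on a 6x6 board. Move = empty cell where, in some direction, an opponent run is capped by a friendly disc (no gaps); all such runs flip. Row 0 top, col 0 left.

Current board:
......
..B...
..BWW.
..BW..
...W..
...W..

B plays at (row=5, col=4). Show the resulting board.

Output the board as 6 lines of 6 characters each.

Place B at (5,4); scan 8 dirs for brackets.
Dir NW: opp run (4,3) capped by B -> flip
Dir N: first cell '.' (not opp) -> no flip
Dir NE: first cell '.' (not opp) -> no flip
Dir W: opp run (5,3), next='.' -> no flip
Dir E: first cell '.' (not opp) -> no flip
Dir SW: edge -> no flip
Dir S: edge -> no flip
Dir SE: edge -> no flip
All flips: (4,3)

Answer: ......
..B...
..BWW.
..BW..
...B..
...WB.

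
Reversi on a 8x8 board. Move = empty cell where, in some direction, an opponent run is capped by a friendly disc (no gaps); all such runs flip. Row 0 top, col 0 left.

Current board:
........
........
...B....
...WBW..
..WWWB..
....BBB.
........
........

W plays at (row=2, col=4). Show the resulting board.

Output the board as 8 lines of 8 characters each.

Place W at (2,4); scan 8 dirs for brackets.
Dir NW: first cell '.' (not opp) -> no flip
Dir N: first cell '.' (not opp) -> no flip
Dir NE: first cell '.' (not opp) -> no flip
Dir W: opp run (2,3), next='.' -> no flip
Dir E: first cell '.' (not opp) -> no flip
Dir SW: first cell 'W' (not opp) -> no flip
Dir S: opp run (3,4) capped by W -> flip
Dir SE: first cell 'W' (not opp) -> no flip
All flips: (3,4)

Answer: ........
........
...BW...
...WWW..
..WWWB..
....BBB.
........
........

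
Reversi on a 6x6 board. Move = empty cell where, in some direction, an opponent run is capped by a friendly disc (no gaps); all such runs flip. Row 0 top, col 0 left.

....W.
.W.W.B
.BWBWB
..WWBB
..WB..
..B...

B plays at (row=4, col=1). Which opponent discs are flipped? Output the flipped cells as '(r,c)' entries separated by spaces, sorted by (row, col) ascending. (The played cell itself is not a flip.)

Answer: (3,2) (4,2)

Derivation:
Dir NW: first cell '.' (not opp) -> no flip
Dir N: first cell '.' (not opp) -> no flip
Dir NE: opp run (3,2) capped by B -> flip
Dir W: first cell '.' (not opp) -> no flip
Dir E: opp run (4,2) capped by B -> flip
Dir SW: first cell '.' (not opp) -> no flip
Dir S: first cell '.' (not opp) -> no flip
Dir SE: first cell 'B' (not opp) -> no flip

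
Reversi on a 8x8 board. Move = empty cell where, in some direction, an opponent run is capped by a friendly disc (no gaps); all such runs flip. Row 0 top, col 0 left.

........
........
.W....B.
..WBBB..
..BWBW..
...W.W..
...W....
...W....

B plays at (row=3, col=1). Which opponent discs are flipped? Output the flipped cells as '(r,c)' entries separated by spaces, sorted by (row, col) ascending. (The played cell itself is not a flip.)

Dir NW: first cell '.' (not opp) -> no flip
Dir N: opp run (2,1), next='.' -> no flip
Dir NE: first cell '.' (not opp) -> no flip
Dir W: first cell '.' (not opp) -> no flip
Dir E: opp run (3,2) capped by B -> flip
Dir SW: first cell '.' (not opp) -> no flip
Dir S: first cell '.' (not opp) -> no flip
Dir SE: first cell 'B' (not opp) -> no flip

Answer: (3,2)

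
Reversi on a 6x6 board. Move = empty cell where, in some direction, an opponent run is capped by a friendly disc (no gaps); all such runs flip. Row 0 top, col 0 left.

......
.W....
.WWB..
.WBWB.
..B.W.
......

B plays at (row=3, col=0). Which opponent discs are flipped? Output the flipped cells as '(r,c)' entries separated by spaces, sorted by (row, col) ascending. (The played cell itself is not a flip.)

Dir NW: edge -> no flip
Dir N: first cell '.' (not opp) -> no flip
Dir NE: opp run (2,1), next='.' -> no flip
Dir W: edge -> no flip
Dir E: opp run (3,1) capped by B -> flip
Dir SW: edge -> no flip
Dir S: first cell '.' (not opp) -> no flip
Dir SE: first cell '.' (not opp) -> no flip

Answer: (3,1)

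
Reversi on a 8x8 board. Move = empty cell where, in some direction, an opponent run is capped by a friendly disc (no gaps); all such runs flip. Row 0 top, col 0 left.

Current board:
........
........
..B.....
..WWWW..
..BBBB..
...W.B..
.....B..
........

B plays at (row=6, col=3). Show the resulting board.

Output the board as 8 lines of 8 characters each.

Place B at (6,3); scan 8 dirs for brackets.
Dir NW: first cell '.' (not opp) -> no flip
Dir N: opp run (5,3) capped by B -> flip
Dir NE: first cell '.' (not opp) -> no flip
Dir W: first cell '.' (not opp) -> no flip
Dir E: first cell '.' (not opp) -> no flip
Dir SW: first cell '.' (not opp) -> no flip
Dir S: first cell '.' (not opp) -> no flip
Dir SE: first cell '.' (not opp) -> no flip
All flips: (5,3)

Answer: ........
........
..B.....
..WWWW..
..BBBB..
...B.B..
...B.B..
........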